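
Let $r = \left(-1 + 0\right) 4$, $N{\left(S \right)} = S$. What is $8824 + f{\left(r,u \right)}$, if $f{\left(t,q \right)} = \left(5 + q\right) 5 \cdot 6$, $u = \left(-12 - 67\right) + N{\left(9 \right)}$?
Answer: $6874$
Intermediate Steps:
$r = -4$ ($r = \left(-1\right) 4 = -4$)
$u = -70$ ($u = \left(-12 - 67\right) + 9 = -79 + 9 = -70$)
$f{\left(t,q \right)} = 150 + 30 q$ ($f{\left(t,q \right)} = \left(5 + q\right) 30 = 150 + 30 q$)
$8824 + f{\left(r,u \right)} = 8824 + \left(150 + 30 \left(-70\right)\right) = 8824 + \left(150 - 2100\right) = 8824 - 1950 = 6874$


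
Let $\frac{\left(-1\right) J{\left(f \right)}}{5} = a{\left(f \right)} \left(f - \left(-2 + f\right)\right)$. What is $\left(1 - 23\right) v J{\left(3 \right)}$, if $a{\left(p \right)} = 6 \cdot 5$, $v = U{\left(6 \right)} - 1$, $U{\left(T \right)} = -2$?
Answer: $-19800$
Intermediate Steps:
$v = -3$ ($v = -2 - 1 = -3$)
$a{\left(p \right)} = 30$
$J{\left(f \right)} = -300$ ($J{\left(f \right)} = - 5 \cdot 30 \left(f - \left(-2 + f\right)\right) = - 5 \cdot 30 \cdot 2 = \left(-5\right) 60 = -300$)
$\left(1 - 23\right) v J{\left(3 \right)} = \left(1 - 23\right) \left(-3\right) \left(-300\right) = \left(-22\right) \left(-3\right) \left(-300\right) = 66 \left(-300\right) = -19800$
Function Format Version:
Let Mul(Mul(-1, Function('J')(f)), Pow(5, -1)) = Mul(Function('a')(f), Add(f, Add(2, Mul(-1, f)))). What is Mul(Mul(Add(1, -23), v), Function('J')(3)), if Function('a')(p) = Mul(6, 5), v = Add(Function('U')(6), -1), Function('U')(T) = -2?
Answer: -19800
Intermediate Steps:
v = -3 (v = Add(-2, -1) = -3)
Function('a')(p) = 30
Function('J')(f) = -300 (Function('J')(f) = Mul(-5, Mul(30, Add(f, Add(2, Mul(-1, f))))) = Mul(-5, Mul(30, 2)) = Mul(-5, 60) = -300)
Mul(Mul(Add(1, -23), v), Function('J')(3)) = Mul(Mul(Add(1, -23), -3), -300) = Mul(Mul(-22, -3), -300) = Mul(66, -300) = -19800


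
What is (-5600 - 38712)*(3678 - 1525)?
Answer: -95403736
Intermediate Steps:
(-5600 - 38712)*(3678 - 1525) = -44312*2153 = -95403736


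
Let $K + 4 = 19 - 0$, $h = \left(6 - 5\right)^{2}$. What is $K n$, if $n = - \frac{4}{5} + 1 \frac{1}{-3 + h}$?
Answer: $- \frac{39}{2} \approx -19.5$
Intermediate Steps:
$h = 1$ ($h = 1^{2} = 1$)
$K = 15$ ($K = -4 + \left(19 - 0\right) = -4 + \left(19 + 0\right) = -4 + 19 = 15$)
$n = - \frac{13}{10}$ ($n = - \frac{4}{5} + 1 \frac{1}{-3 + 1} = \left(-4\right) \frac{1}{5} + 1 \frac{1}{-2} = - \frac{4}{5} + 1 \left(- \frac{1}{2}\right) = - \frac{4}{5} - \frac{1}{2} = - \frac{13}{10} \approx -1.3$)
$K n = 15 \left(- \frac{13}{10}\right) = - \frac{39}{2}$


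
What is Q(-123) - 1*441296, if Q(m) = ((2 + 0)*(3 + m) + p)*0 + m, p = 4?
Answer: -441419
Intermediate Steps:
Q(m) = m (Q(m) = ((2 + 0)*(3 + m) + 4)*0 + m = (2*(3 + m) + 4)*0 + m = ((6 + 2*m) + 4)*0 + m = (10 + 2*m)*0 + m = 0 + m = m)
Q(-123) - 1*441296 = -123 - 1*441296 = -123 - 441296 = -441419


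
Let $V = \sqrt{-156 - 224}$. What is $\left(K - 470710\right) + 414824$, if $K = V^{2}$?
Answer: $-56266$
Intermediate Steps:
$V = 2 i \sqrt{95}$ ($V = \sqrt{-380} = 2 i \sqrt{95} \approx 19.494 i$)
$K = -380$ ($K = \left(2 i \sqrt{95}\right)^{2} = -380$)
$\left(K - 470710\right) + 414824 = \left(-380 - 470710\right) + 414824 = -471090 + 414824 = -56266$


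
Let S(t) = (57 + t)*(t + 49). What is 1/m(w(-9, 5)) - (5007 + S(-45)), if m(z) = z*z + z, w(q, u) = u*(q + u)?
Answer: -1920899/380 ≈ -5055.0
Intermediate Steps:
S(t) = (49 + t)*(57 + t) (S(t) = (57 + t)*(49 + t) = (49 + t)*(57 + t))
m(z) = z + z² (m(z) = z² + z = z + z²)
1/m(w(-9, 5)) - (5007 + S(-45)) = 1/((5*(-9 + 5))*(1 + 5*(-9 + 5))) - (5007 + (2793 + (-45)² + 106*(-45))) = 1/((5*(-4))*(1 + 5*(-4))) - (5007 + (2793 + 2025 - 4770)) = 1/(-20*(1 - 20)) - (5007 + 48) = 1/(-20*(-19)) - 1*5055 = 1/380 - 5055 = -1920899/380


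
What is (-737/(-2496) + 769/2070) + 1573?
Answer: 1355115929/861120 ≈ 1573.7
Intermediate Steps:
(-737/(-2496) + 769/2070) + 1573 = (-737*(-1/2496) + 769*(1/2070)) + 1573 = (737/2496 + 769/2070) + 1573 = 574169/861120 + 1573 = 1355115929/861120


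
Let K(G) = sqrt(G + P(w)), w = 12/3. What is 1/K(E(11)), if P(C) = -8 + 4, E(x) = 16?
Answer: sqrt(3)/6 ≈ 0.28868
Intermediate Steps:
w = 4 (w = 12*(1/3) = 4)
P(C) = -4
K(G) = sqrt(-4 + G) (K(G) = sqrt(G - 4) = sqrt(-4 + G))
1/K(E(11)) = 1/(sqrt(-4 + 16)) = 1/(sqrt(12)) = 1/(2*sqrt(3)) = sqrt(3)/6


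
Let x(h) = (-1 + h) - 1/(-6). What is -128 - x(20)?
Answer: -883/6 ≈ -147.17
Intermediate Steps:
x(h) = -⅚ + h (x(h) = (-1 + h) - 1*(-⅙) = (-1 + h) + ⅙ = -⅚ + h)
-128 - x(20) = -128 - (-⅚ + 20) = -128 - 1*115/6 = -128 - 115/6 = -883/6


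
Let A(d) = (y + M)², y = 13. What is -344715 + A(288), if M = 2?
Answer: -344490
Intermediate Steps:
A(d) = 225 (A(d) = (13 + 2)² = 15² = 225)
-344715 + A(288) = -344715 + 225 = -344490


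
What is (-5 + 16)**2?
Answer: 121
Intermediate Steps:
(-5 + 16)**2 = 11**2 = 121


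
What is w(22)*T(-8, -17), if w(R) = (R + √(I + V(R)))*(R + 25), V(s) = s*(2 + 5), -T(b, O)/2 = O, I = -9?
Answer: 35156 + 1598*√145 ≈ 54399.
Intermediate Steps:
T(b, O) = -2*O
V(s) = 7*s (V(s) = s*7 = 7*s)
w(R) = (25 + R)*(R + √(-9 + 7*R)) (w(R) = (R + √(-9 + 7*R))*(R + 25) = (R + √(-9 + 7*R))*(25 + R) = (25 + R)*(R + √(-9 + 7*R)))
w(22)*T(-8, -17) = (22² + 25*22 + 25*√(-9 + 7*22) + 22*√(-9 + 7*22))*(-2*(-17)) = (484 + 550 + 25*√(-9 + 154) + 22*√(-9 + 154))*34 = (484 + 550 + 25*√145 + 22*√145)*34 = (1034 + 47*√145)*34 = 35156 + 1598*√145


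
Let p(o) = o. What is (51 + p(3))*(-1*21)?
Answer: -1134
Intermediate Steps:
(51 + p(3))*(-1*21) = (51 + 3)*(-1*21) = 54*(-21) = -1134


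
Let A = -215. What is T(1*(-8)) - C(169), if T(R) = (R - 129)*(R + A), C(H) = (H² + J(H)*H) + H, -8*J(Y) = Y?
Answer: 43129/8 ≈ 5391.1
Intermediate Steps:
J(Y) = -Y/8
C(H) = H + 7*H²/8 (C(H) = (H² + (-H/8)*H) + H = (H² - H²/8) + H = 7*H²/8 + H = H + 7*H²/8)
T(R) = (-215 + R)*(-129 + R) (T(R) = (R - 129)*(R - 215) = (-129 + R)*(-215 + R) = (-215 + R)*(-129 + R))
T(1*(-8)) - C(169) = (27735 + (1*(-8))² - 344*(-8)) - 169*(8 + 7*169)/8 = (27735 + (-8)² - 344*(-8)) - 169*(8 + 1183)/8 = (27735 + 64 + 2752) - 169*1191/8 = 30551 - 1*201279/8 = 30551 - 201279/8 = 43129/8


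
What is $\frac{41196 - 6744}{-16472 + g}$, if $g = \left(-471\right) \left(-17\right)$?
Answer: $- \frac{34452}{8465} \approx -4.0699$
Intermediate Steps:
$g = 8007$
$\frac{41196 - 6744}{-16472 + g} = \frac{41196 - 6744}{-16472 + 8007} = \frac{34452}{-8465} = 34452 \left(- \frac{1}{8465}\right) = - \frac{34452}{8465}$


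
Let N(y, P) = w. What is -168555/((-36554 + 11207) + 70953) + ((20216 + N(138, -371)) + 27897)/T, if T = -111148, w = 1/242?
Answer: -76738906957/18586390856 ≈ -4.1288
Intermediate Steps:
w = 1/242 ≈ 0.0041322
N(y, P) = 1/242
-168555/((-36554 + 11207) + 70953) + ((20216 + N(138, -371)) + 27897)/T = -168555/((-36554 + 11207) + 70953) + ((20216 + 1/242) + 27897)/(-111148) = -168555/(-25347 + 70953) + (4892273/242 + 27897)*(-1/111148) = -168555/45606 + (11643347/242)*(-1/111148) = -168555*1/45606 - 11643347/26897816 = -56185/15202 - 11643347/26897816 = -76738906957/18586390856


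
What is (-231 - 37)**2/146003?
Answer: 71824/146003 ≈ 0.49194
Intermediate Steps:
(-231 - 37)**2/146003 = (-268)**2*(1/146003) = 71824*(1/146003) = 71824/146003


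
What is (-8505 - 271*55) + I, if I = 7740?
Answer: -15670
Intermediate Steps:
(-8505 - 271*55) + I = (-8505 - 271*55) + 7740 = (-8505 - 14905) + 7740 = -23410 + 7740 = -15670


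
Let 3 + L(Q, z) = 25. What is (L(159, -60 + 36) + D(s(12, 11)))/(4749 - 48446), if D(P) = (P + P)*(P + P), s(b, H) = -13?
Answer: -698/43697 ≈ -0.015974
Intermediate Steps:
L(Q, z) = 22 (L(Q, z) = -3 + 25 = 22)
D(P) = 4*P**2 (D(P) = (2*P)*(2*P) = 4*P**2)
(L(159, -60 + 36) + D(s(12, 11)))/(4749 - 48446) = (22 + 4*(-13)**2)/(4749 - 48446) = (22 + 4*169)/(-43697) = (22 + 676)*(-1/43697) = 698*(-1/43697) = -698/43697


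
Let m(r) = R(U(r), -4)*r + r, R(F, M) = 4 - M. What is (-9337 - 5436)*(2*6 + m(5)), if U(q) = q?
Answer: -842061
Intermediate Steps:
m(r) = 9*r (m(r) = (4 - 1*(-4))*r + r = (4 + 4)*r + r = 8*r + r = 9*r)
(-9337 - 5436)*(2*6 + m(5)) = (-9337 - 5436)*(2*6 + 9*5) = -14773*(12 + 45) = -14773*57 = -842061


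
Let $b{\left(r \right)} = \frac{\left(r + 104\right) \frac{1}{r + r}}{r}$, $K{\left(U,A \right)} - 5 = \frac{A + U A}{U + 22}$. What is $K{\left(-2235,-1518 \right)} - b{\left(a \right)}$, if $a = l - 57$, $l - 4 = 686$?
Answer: $- \frac{2708777073547}{1773449514} \approx -1527.4$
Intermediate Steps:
$l = 690$ ($l = 4 + 686 = 690$)
$a = 633$ ($a = 690 - 57 = 633$)
$K{\left(U,A \right)} = 5 + \frac{A + A U}{22 + U}$ ($K{\left(U,A \right)} = 5 + \frac{A + U A}{U + 22} = 5 + \frac{A + A U}{22 + U}$)
$b{\left(r \right)} = \frac{104 + r}{2 r^{2}}$ ($b{\left(r \right)} = \frac{\left(104 + r\right) \frac{1}{2 r}}{r} = \frac{\frac{1}{2} \frac{1}{r} \left(104 + r\right)}{r} = \frac{104 + r}{2 r^{2}}$)
$K{\left(-2235,-1518 \right)} - b{\left(a \right)} = \frac{110 - 1518 + 5 \left(-2235\right) - -3392730}{22 - 2235} - \frac{104 + 633}{2 \cdot 400689} = \frac{110 - 1518 - 11175 + 3392730}{-2213} - \frac{1}{2} \cdot \frac{1}{400689} \cdot 737 = \left(- \frac{1}{2213}\right) 3380147 - \frac{737}{801378} = - \frac{3380147}{2213} - \frac{737}{801378} = - \frac{2708777073547}{1773449514}$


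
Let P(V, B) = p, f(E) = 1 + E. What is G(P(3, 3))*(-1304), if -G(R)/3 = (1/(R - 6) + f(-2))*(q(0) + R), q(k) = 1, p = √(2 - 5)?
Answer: 7824*(-5*I + 3*√3)/(√3 + 6*I) ≈ -4212.9 - 7991.9*I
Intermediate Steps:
p = I*√3 (p = √(-3) = I*√3 ≈ 1.732*I)
P(V, B) = I*√3
G(R) = -3*(1 + R)*(-1 + 1/(-6 + R)) (G(R) = -3*(1/(R - 6) + (1 - 2))*(1 + R) = -3*(1/(-6 + R) - 1)*(1 + R) = -3*(-1 + 1/(-6 + R))*(1 + R) = -3*(1 + R)*(-1 + 1/(-6 + R)))
G(P(3, 3))*(-1304) = (3*(-7 + (I*√3)² - 6*I*√3)/(-6 + I*√3))*(-1304) = (3*(-7 - 3 - 6*I*√3)/(-6 + I*√3))*(-1304) = (3*(-10 - 6*I*√3)/(-6 + I*√3))*(-1304) = -3912*(-10 - 6*I*√3)/(-6 + I*√3)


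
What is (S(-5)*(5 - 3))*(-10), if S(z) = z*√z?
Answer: 100*I*√5 ≈ 223.61*I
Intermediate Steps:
S(z) = z^(3/2)
(S(-5)*(5 - 3))*(-10) = ((-5)^(3/2)*(5 - 3))*(-10) = (-5*I*√5*2)*(-10) = -10*I*√5*(-10) = 100*I*√5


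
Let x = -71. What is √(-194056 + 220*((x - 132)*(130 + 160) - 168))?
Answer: 4*I*√823901 ≈ 3630.8*I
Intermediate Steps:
√(-194056 + 220*((x - 132)*(130 + 160) - 168)) = √(-194056 + 220*((-71 - 132)*(130 + 160) - 168)) = √(-194056 + 220*(-203*290 - 168)) = √(-194056 + 220*(-58870 - 168)) = √(-194056 + 220*(-59038)) = √(-194056 - 12988360) = √(-13182416) = 4*I*√823901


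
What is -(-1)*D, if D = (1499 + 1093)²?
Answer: 6718464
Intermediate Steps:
D = 6718464 (D = 2592² = 6718464)
-(-1)*D = -(-1)*6718464 = -1*(-6718464) = 6718464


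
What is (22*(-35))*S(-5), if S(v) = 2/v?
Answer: 308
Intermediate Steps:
(22*(-35))*S(-5) = (22*(-35))*(2/(-5)) = -1540*(-1)/5 = -770*(-2/5) = 308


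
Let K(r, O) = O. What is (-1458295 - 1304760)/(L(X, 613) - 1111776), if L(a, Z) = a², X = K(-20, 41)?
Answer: 552611/222019 ≈ 2.4890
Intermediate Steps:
X = 41
(-1458295 - 1304760)/(L(X, 613) - 1111776) = (-1458295 - 1304760)/(41² - 1111776) = -2763055/(1681 - 1111776) = -2763055/(-1110095) = -2763055*(-1/1110095) = 552611/222019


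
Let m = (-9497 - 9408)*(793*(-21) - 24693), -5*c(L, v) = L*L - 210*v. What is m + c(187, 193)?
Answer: 3908236211/5 ≈ 7.8165e+8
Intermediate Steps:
c(L, v) = 42*v - L²/5 (c(L, v) = -(L*L - 210*v)/5 = -(L² - 210*v)/5 = 42*v - L²/5)
m = 781646130 (m = -18905*(-16653 - 24693) = -18905*(-41346) = 781646130)
m + c(187, 193) = 781646130 + (42*193 - ⅕*187²) = 781646130 + (8106 - ⅕*34969) = 781646130 + (8106 - 34969/5) = 781646130 + 5561/5 = 3908236211/5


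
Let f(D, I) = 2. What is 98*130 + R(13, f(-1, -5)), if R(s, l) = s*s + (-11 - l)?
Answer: 12896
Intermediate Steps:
R(s, l) = -11 + s**2 - l (R(s, l) = s**2 + (-11 - l) = -11 + s**2 - l)
98*130 + R(13, f(-1, -5)) = 98*130 + (-11 + 13**2 - 1*2) = 12740 + (-11 + 169 - 2) = 12740 + 156 = 12896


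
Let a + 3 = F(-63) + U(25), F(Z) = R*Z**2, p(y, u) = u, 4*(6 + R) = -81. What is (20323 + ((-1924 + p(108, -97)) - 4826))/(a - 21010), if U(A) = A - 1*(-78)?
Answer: -17968/166795 ≈ -0.10773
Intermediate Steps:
R = -105/4 (R = -6 + (1/4)*(-81) = -6 - 81/4 = -105/4 ≈ -26.250)
F(Z) = -105*Z**2/4
U(A) = 78 + A (U(A) = A + 78 = 78 + A)
a = -416345/4 (a = -3 + (-105/4*(-63)**2 + (78 + 25)) = -3 + (-105/4*3969 + 103) = -3 + (-416745/4 + 103) = -3 - 416333/4 = -416345/4 ≈ -1.0409e+5)
(20323 + ((-1924 + p(108, -97)) - 4826))/(a - 21010) = (20323 + ((-1924 - 97) - 4826))/(-416345/4 - 21010) = (20323 + (-2021 - 4826))/(-500385/4) = (20323 - 6847)*(-4/500385) = 13476*(-4/500385) = -17968/166795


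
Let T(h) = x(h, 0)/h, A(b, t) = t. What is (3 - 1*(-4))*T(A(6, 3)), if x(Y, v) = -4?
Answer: -28/3 ≈ -9.3333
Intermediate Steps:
T(h) = -4/h
(3 - 1*(-4))*T(A(6, 3)) = (3 - 1*(-4))*(-4/3) = (3 + 4)*(-4*1/3) = 7*(-4/3) = -28/3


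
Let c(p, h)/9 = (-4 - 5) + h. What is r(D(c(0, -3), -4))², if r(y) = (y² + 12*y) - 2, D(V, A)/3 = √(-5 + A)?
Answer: (83 - 108*I)² ≈ -4775.0 - 17928.0*I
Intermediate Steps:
c(p, h) = -81 + 9*h (c(p, h) = 9*((-4 - 5) + h) = 9*(-9 + h) = -81 + 9*h)
D(V, A) = 3*√(-5 + A)
r(y) = -2 + y² + 12*y
r(D(c(0, -3), -4))² = (-2 + (3*√(-5 - 4))² + 12*(3*√(-5 - 4)))² = (-2 + (3*√(-9))² + 12*(3*√(-9)))² = (-2 + (3*(3*I))² + 12*(3*(3*I)))² = (-2 + (9*I)² + 12*(9*I))² = (-2 - 81 + 108*I)² = (-83 + 108*I)²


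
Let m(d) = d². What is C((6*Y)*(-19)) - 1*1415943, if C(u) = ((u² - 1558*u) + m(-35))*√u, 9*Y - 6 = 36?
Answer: -1415943 + 2226210*I*√133 ≈ -1.4159e+6 + 2.5674e+7*I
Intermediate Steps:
Y = 14/3 (Y = ⅔ + (⅑)*36 = ⅔ + 4 = 14/3 ≈ 4.6667)
C(u) = √u*(1225 + u² - 1558*u) (C(u) = ((u² - 1558*u) + (-35)²)*√u = ((u² - 1558*u) + 1225)*√u = (1225 + u² - 1558*u)*√u = √u*(1225 + u² - 1558*u))
C((6*Y)*(-19)) - 1*1415943 = √((6*(14/3))*(-19))*(1225 + ((6*(14/3))*(-19))² - 1558*6*(14/3)*(-19)) - 1*1415943 = √(28*(-19))*(1225 + (28*(-19))² - 43624*(-19)) - 1415943 = √(-532)*(1225 + (-532)² - 1558*(-532)) - 1415943 = (2*I*√133)*(1225 + 283024 + 828856) - 1415943 = (2*I*√133)*1113105 - 1415943 = 2226210*I*√133 - 1415943 = -1415943 + 2226210*I*√133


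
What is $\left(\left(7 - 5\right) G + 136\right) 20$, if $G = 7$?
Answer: $3000$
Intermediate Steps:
$\left(\left(7 - 5\right) G + 136\right) 20 = \left(\left(7 - 5\right) 7 + 136\right) 20 = \left(2 \cdot 7 + 136\right) 20 = \left(14 + 136\right) 20 = 150 \cdot 20 = 3000$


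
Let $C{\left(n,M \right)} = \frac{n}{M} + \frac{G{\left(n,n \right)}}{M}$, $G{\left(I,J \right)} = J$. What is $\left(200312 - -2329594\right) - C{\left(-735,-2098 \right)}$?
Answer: $\frac{2653870659}{1049} \approx 2.5299 \cdot 10^{6}$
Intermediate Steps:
$C{\left(n,M \right)} = \frac{2 n}{M}$ ($C{\left(n,M \right)} = \frac{n}{M} + \frac{n}{M} = \frac{2 n}{M}$)
$\left(200312 - -2329594\right) - C{\left(-735,-2098 \right)} = \left(200312 - -2329594\right) - 2 \left(-735\right) \frac{1}{-2098} = \left(200312 + 2329594\right) - 2 \left(-735\right) \left(- \frac{1}{2098}\right) = 2529906 - \frac{735}{1049} = \frac{2653870659}{1049}$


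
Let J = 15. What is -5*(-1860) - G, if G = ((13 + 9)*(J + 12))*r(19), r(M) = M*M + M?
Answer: -216420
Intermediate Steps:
r(M) = M + M² (r(M) = M² + M = M + M²)
G = 225720 (G = ((13 + 9)*(15 + 12))*(19*(1 + 19)) = (22*27)*(19*20) = 594*380 = 225720)
-5*(-1860) - G = -5*(-1860) - 1*225720 = 9300 - 225720 = -216420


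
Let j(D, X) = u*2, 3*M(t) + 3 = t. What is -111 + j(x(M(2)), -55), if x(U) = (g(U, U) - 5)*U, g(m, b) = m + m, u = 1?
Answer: -109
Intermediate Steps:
M(t) = -1 + t/3
g(m, b) = 2*m
x(U) = U*(-5 + 2*U) (x(U) = (2*U - 5)*U = (-5 + 2*U)*U = U*(-5 + 2*U))
j(D, X) = 2 (j(D, X) = 1*2 = 2)
-111 + j(x(M(2)), -55) = -111 + 2 = -109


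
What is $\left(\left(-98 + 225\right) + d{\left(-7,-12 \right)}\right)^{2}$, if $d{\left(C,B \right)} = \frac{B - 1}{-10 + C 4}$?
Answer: $\frac{23415921}{1444} \approx 16216.0$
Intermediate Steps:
$d{\left(C,B \right)} = \frac{-1 + B}{-10 + 4 C}$
$\left(\left(-98 + 225\right) + d{\left(-7,-12 \right)}\right)^{2} = \left(\left(-98 + 225\right) + \frac{-1 - 12}{2 \left(-5 + 2 \left(-7\right)\right)}\right)^{2} = \left(127 + \frac{1}{2} \frac{1}{-5 - 14} \left(-13\right)\right)^{2} = \left(127 + \frac{1}{2} \frac{1}{-19} \left(-13\right)\right)^{2} = \left(127 + \frac{1}{2} \left(- \frac{1}{19}\right) \left(-13\right)\right)^{2} = \left(127 + \frac{13}{38}\right)^{2} = \left(\frac{4839}{38}\right)^{2} = \frac{23415921}{1444}$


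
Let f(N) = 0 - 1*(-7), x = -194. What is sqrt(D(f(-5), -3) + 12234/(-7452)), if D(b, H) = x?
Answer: I*sqrt(33532206)/414 ≈ 13.987*I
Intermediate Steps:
f(N) = 7 (f(N) = 0 + 7 = 7)
D(b, H) = -194
sqrt(D(f(-5), -3) + 12234/(-7452)) = sqrt(-194 + 12234/(-7452)) = sqrt(-194 + 12234*(-1/7452)) = sqrt(-194 - 2039/1242) = sqrt(-242987/1242) = I*sqrt(33532206)/414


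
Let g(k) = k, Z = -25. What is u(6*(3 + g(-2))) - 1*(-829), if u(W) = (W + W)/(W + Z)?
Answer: 15739/19 ≈ 828.37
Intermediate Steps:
u(W) = 2*W/(-25 + W) (u(W) = (W + W)/(W - 25) = (2*W)/(-25 + W) = 2*W/(-25 + W))
u(6*(3 + g(-2))) - 1*(-829) = 2*(6*(3 - 2))/(-25 + 6*(3 - 2)) - 1*(-829) = 2*(6*1)/(-25 + 6*1) + 829 = 2*6/(-25 + 6) + 829 = 2*6/(-19) + 829 = 2*6*(-1/19) + 829 = -12/19 + 829 = 15739/19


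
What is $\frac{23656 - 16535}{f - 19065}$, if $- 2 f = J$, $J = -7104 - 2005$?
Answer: $- \frac{14242}{29021} \approx -0.49075$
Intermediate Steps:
$J = -9109$
$f = \frac{9109}{2}$ ($f = \left(- \frac{1}{2}\right) \left(-9109\right) = \frac{9109}{2} \approx 4554.5$)
$\frac{23656 - 16535}{f - 19065} = \frac{23656 - 16535}{\frac{9109}{2} - 19065} = \frac{7121}{- \frac{29021}{2}} = 7121 \left(- \frac{2}{29021}\right) = - \frac{14242}{29021}$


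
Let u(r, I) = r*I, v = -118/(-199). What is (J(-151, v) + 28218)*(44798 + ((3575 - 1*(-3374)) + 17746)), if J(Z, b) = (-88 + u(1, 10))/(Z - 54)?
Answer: 402000882624/205 ≈ 1.9610e+9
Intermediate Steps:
v = 118/199 (v = -118*(-1/199) = 118/199 ≈ 0.59297)
u(r, I) = I*r
J(Z, b) = -78/(-54 + Z) (J(Z, b) = (-88 + 10*1)/(Z - 54) = (-88 + 10)/(-54 + Z) = -78/(-54 + Z))
(J(-151, v) + 28218)*(44798 + ((3575 - 1*(-3374)) + 17746)) = (-78/(-54 - 151) + 28218)*(44798 + ((3575 - 1*(-3374)) + 17746)) = (-78/(-205) + 28218)*(44798 + ((3575 + 3374) + 17746)) = (-78*(-1/205) + 28218)*(44798 + (6949 + 17746)) = (78/205 + 28218)*(44798 + 24695) = (5784768/205)*69493 = 402000882624/205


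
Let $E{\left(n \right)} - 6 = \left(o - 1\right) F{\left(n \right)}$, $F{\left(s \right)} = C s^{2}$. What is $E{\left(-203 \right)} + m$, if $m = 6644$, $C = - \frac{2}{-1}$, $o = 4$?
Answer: $253904$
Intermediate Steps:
$C = 2$ ($C = \left(-2\right) \left(-1\right) = 2$)
$F{\left(s \right)} = 2 s^{2}$
$E{\left(n \right)} = 6 + 6 n^{2}$ ($E{\left(n \right)} = 6 + \left(4 - 1\right) 2 n^{2} = 6 + 3 \cdot 2 n^{2} = 6 + 6 n^{2}$)
$E{\left(-203 \right)} + m = \left(6 + 6 \left(-203\right)^{2}\right) + 6644 = \left(6 + 6 \cdot 41209\right) + 6644 = \left(6 + 247254\right) + 6644 = 247260 + 6644 = 253904$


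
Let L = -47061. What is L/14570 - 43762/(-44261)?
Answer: -1445354581/644882770 ≈ -2.2413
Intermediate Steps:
L/14570 - 43762/(-44261) = -47061/14570 - 43762/(-44261) = -47061*1/14570 - 43762*(-1/44261) = -47061/14570 + 43762/44261 = -1445354581/644882770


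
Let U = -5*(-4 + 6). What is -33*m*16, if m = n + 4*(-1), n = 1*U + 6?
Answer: 4224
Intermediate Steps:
U = -10 (U = -5*2 = -10)
n = -4 (n = 1*(-10) + 6 = -10 + 6 = -4)
m = -8 (m = -4 + 4*(-1) = -4 - 4 = -8)
-33*m*16 = -33*(-8)*16 = 264*16 = 4224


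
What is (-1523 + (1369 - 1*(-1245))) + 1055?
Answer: 2146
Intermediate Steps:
(-1523 + (1369 - 1*(-1245))) + 1055 = (-1523 + (1369 + 1245)) + 1055 = (-1523 + 2614) + 1055 = 1091 + 1055 = 2146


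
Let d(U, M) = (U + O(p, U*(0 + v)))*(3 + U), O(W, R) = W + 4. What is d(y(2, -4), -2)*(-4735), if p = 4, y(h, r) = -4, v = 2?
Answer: 18940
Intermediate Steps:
O(W, R) = 4 + W
d(U, M) = (3 + U)*(8 + U) (d(U, M) = (U + (4 + 4))*(3 + U) = (U + 8)*(3 + U) = (8 + U)*(3 + U) = (3 + U)*(8 + U))
d(y(2, -4), -2)*(-4735) = (24 + (-4)² + 11*(-4))*(-4735) = (24 + 16 - 44)*(-4735) = -4*(-4735) = 18940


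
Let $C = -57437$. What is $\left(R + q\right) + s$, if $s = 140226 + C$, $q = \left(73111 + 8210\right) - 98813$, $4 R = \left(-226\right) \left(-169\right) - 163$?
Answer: $\frac{299219}{4} \approx 74805.0$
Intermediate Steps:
$R = \frac{38031}{4}$ ($R = \frac{\left(-226\right) \left(-169\right) - 163}{4} = \frac{38194 - 163}{4} = \frac{1}{4} \cdot 38031 = \frac{38031}{4} \approx 9507.8$)
$q = -17492$ ($q = 81321 - 98813 = -17492$)
$s = 82789$ ($s = 140226 - 57437 = 82789$)
$\left(R + q\right) + s = \left(\frac{38031}{4} - 17492\right) + 82789 = - \frac{31937}{4} + 82789 = \frac{299219}{4}$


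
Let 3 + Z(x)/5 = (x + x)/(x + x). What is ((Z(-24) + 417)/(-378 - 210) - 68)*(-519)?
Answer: 6987643/196 ≈ 35651.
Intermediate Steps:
Z(x) = -10 (Z(x) = -15 + 5*((x + x)/(x + x)) = -15 + 5*((2*x)/((2*x))) = -15 + 5*((2*x)*(1/(2*x))) = -15 + 5*1 = -15 + 5 = -10)
((Z(-24) + 417)/(-378 - 210) - 68)*(-519) = ((-10 + 417)/(-378 - 210) - 68)*(-519) = (407/(-588) - 68)*(-519) = (407*(-1/588) - 68)*(-519) = (-407/588 - 68)*(-519) = -40391/588*(-519) = 6987643/196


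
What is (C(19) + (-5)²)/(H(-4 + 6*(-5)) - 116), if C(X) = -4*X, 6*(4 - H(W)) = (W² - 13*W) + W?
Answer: 153/1118 ≈ 0.13685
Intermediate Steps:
H(W) = 4 + 2*W - W²/6 (H(W) = 4 - ((W² - 13*W) + W)/6 = 4 - (W² - 12*W)/6 = 4 + (2*W - W²/6) = 4 + 2*W - W²/6)
C(X) = -4*X
(C(19) + (-5)²)/(H(-4 + 6*(-5)) - 116) = (-4*19 + (-5)²)/((4 + 2*(-4 + 6*(-5)) - (-4 + 6*(-5))²/6) - 116) = (-76 + 25)/((4 + 2*(-4 - 30) - (-4 - 30)²/6) - 116) = -51/((4 + 2*(-34) - ⅙*(-34)²) - 116) = -51/((4 - 68 - ⅙*1156) - 116) = -51/((4 - 68 - 578/3) - 116) = -51/(-770/3 - 116) = -51/(-1118/3) = -51*(-3/1118) = 153/1118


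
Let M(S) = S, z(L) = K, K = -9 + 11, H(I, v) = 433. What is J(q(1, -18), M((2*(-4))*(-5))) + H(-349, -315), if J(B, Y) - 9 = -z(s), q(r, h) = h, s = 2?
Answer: 440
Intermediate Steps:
K = 2
z(L) = 2
J(B, Y) = 7 (J(B, Y) = 9 - 1*2 = 9 - 2 = 7)
J(q(1, -18), M((2*(-4))*(-5))) + H(-349, -315) = 7 + 433 = 440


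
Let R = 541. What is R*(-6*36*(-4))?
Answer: 467424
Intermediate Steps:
R*(-6*36*(-4)) = 541*(-6*36*(-4)) = 541*(-216*(-4)) = 541*864 = 467424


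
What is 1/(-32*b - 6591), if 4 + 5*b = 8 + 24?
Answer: -5/33851 ≈ -0.00014771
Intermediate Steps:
b = 28/5 (b = -4/5 + (8 + 24)/5 = -4/5 + (1/5)*32 = -4/5 + 32/5 = 28/5 ≈ 5.6000)
1/(-32*b - 6591) = 1/(-32*28/5 - 6591) = 1/(-896/5 - 6591) = 1/(-33851/5) = -5/33851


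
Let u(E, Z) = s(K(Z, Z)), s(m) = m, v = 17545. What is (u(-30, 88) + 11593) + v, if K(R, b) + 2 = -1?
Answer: 29135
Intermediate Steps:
K(R, b) = -3 (K(R, b) = -2 - 1 = -3)
u(E, Z) = -3
(u(-30, 88) + 11593) + v = (-3 + 11593) + 17545 = 11590 + 17545 = 29135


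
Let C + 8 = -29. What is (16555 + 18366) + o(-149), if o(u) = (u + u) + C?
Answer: 34586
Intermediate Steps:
C = -37 (C = -8 - 29 = -37)
o(u) = -37 + 2*u (o(u) = (u + u) - 37 = 2*u - 37 = -37 + 2*u)
(16555 + 18366) + o(-149) = (16555 + 18366) + (-37 + 2*(-149)) = 34921 + (-37 - 298) = 34921 - 335 = 34586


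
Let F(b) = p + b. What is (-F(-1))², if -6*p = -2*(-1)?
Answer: 16/9 ≈ 1.7778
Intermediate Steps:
p = -⅓ (p = -(-1)*(-1)/3 = -⅙*2 = -⅓ ≈ -0.33333)
F(b) = -⅓ + b
(-F(-1))² = (-(-⅓ - 1))² = (-1*(-4/3))² = (4/3)² = 16/9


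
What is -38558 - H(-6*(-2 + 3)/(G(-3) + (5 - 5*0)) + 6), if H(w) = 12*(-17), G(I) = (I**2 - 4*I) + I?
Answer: -38354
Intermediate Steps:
G(I) = I**2 - 3*I
H(w) = -204
-38558 - H(-6*(-2 + 3)/(G(-3) + (5 - 5*0)) + 6) = -38558 - 1*(-204) = -38558 + 204 = -38354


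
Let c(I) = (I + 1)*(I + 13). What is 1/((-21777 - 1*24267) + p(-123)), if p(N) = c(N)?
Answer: -1/32624 ≈ -3.0652e-5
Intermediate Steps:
c(I) = (1 + I)*(13 + I)
p(N) = 13 + N² + 14*N
1/((-21777 - 1*24267) + p(-123)) = 1/((-21777 - 1*24267) + (13 + (-123)² + 14*(-123))) = 1/((-21777 - 24267) + (13 + 15129 - 1722)) = 1/(-46044 + 13420) = 1/(-32624) = -1/32624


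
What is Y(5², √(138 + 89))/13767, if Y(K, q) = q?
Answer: √227/13767 ≈ 0.0010944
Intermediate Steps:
Y(5², √(138 + 89))/13767 = √(138 + 89)/13767 = √227*(1/13767) = √227/13767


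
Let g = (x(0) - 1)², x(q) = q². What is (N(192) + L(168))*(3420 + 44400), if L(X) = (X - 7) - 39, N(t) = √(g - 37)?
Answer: 5834040 + 286920*I ≈ 5.834e+6 + 2.8692e+5*I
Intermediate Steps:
g = 1 (g = (0² - 1)² = (0 - 1)² = (-1)² = 1)
N(t) = 6*I (N(t) = √(1 - 37) = √(-36) = 6*I)
L(X) = -46 + X (L(X) = (-7 + X) - 39 = -46 + X)
(N(192) + L(168))*(3420 + 44400) = (6*I + (-46 + 168))*(3420 + 44400) = (6*I + 122)*47820 = (122 + 6*I)*47820 = 5834040 + 286920*I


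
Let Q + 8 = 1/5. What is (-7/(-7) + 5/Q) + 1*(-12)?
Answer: -454/39 ≈ -11.641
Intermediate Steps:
Q = -39/5 (Q = -8 + 1/5 = -8 + ⅕ = -39/5 ≈ -7.8000)
(-7/(-7) + 5/Q) + 1*(-12) = (-7/(-7) + 5/(-39/5)) + 1*(-12) = (-7*(-⅐) + 5*(-5/39)) - 12 = (1 - 25/39) - 12 = 14/39 - 12 = -454/39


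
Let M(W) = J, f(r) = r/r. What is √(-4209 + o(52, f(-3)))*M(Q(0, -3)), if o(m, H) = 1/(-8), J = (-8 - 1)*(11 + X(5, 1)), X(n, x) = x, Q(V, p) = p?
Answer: -27*I*√67346 ≈ -7006.8*I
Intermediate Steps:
J = -108 (J = (-8 - 1)*(11 + 1) = -9*12 = -108)
f(r) = 1
M(W) = -108
o(m, H) = -⅛
√(-4209 + o(52, f(-3)))*M(Q(0, -3)) = √(-4209 - ⅛)*(-108) = √(-33673/8)*(-108) = (I*√67346/4)*(-108) = -27*I*√67346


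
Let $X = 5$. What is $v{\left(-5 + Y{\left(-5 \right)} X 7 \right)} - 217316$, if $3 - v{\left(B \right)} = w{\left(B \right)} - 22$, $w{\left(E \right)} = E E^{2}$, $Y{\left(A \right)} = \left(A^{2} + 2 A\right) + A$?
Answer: $-41280916$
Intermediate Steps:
$Y{\left(A \right)} = A^{2} + 3 A$
$w{\left(E \right)} = E^{3}$
$v{\left(B \right)} = 25 - B^{3}$ ($v{\left(B \right)} = 3 - \left(B^{3} - 22\right) = 3 - \left(-22 + B^{3}\right) = 25 - B^{3}$)
$v{\left(-5 + Y{\left(-5 \right)} X 7 \right)} - 217316 = \left(25 - \left(-5 + - 5 \left(3 - 5\right) 5 \cdot 7\right)^{3}\right) - 217316 = \left(25 - \left(-5 + \left(-5\right) \left(-2\right) 35\right)^{3}\right) - 217316 = \left(25 - \left(-5 + 10 \cdot 35\right)^{3}\right) - 217316 = \left(25 - \left(-5 + 350\right)^{3}\right) - 217316 = \left(25 - 345^{3}\right) - 217316 = \left(25 - 41063625\right) - 217316 = -41063600 - 217316 = -41280916$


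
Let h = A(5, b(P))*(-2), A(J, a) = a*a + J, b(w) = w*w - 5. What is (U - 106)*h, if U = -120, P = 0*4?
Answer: 13560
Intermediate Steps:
P = 0
b(w) = -5 + w**2 (b(w) = w**2 - 5 = -5 + w**2)
A(J, a) = J + a**2 (A(J, a) = a**2 + J = J + a**2)
h = -60 (h = (5 + (-5 + 0**2)**2)*(-2) = (5 + (-5 + 0)**2)*(-2) = (5 + (-5)**2)*(-2) = (5 + 25)*(-2) = 30*(-2) = -60)
(U - 106)*h = (-120 - 106)*(-60) = -226*(-60) = 13560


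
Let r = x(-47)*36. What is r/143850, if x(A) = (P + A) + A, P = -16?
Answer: -132/4795 ≈ -0.027529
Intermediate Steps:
x(A) = -16 + 2*A (x(A) = (-16 + A) + A = -16 + 2*A)
r = -3960 (r = (-16 + 2*(-47))*36 = (-16 - 94)*36 = -110*36 = -3960)
r/143850 = -3960/143850 = -3960*1/143850 = -132/4795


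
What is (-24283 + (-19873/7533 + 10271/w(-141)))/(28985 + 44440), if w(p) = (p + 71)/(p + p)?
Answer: 4506343543/19358868375 ≈ 0.23278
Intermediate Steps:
w(p) = (71 + p)/(2*p) (w(p) = (71 + p)/((2*p)) = (71 + p)*(1/(2*p)) = (71 + p)/(2*p))
(-24283 + (-19873/7533 + 10271/w(-141)))/(28985 + 44440) = (-24283 + (-19873/7533 + 10271/(((1/2)*(71 - 141)/(-141)))))/(28985 + 44440) = (-24283 + (-19873*1/7533 + 10271/(((1/2)*(-1/141)*(-70)))))/73425 = (-24283 + (-19873/7533 + 10271/(35/141)))*(1/73425) = (-24283 + (-19873/7533 + 10271*(141/35)))*(1/73425) = (-24283 + (-19873/7533 + 1448211/35))*(1/73425) = (-24283 + 10908677908/263655)*(1/73425) = (4506343543/263655)*(1/73425) = 4506343543/19358868375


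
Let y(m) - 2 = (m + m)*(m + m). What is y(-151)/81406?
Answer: 45603/40703 ≈ 1.1204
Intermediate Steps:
y(m) = 2 + 4*m² (y(m) = 2 + (m + m)*(m + m) = 2 + (2*m)*(2*m) = 2 + 4*m²)
y(-151)/81406 = (2 + 4*(-151)²)/81406 = (2 + 4*22801)*(1/81406) = (2 + 91204)*(1/81406) = 91206*(1/81406) = 45603/40703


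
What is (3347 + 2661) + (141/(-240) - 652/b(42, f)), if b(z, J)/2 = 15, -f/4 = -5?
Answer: 1436563/240 ≈ 5985.7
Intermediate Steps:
f = 20 (f = -4*(-5) = 20)
b(z, J) = 30 (b(z, J) = 2*15 = 30)
(3347 + 2661) + (141/(-240) - 652/b(42, f)) = (3347 + 2661) + (141/(-240) - 652/30) = 6008 + (141*(-1/240) - 652*1/30) = 6008 + (-47/80 - 326/15) = 6008 - 5357/240 = 1436563/240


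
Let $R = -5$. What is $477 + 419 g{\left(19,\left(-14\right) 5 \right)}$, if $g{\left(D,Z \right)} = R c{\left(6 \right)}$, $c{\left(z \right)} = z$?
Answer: $-12093$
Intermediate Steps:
$g{\left(D,Z \right)} = -30$ ($g{\left(D,Z \right)} = \left(-5\right) 6 = -30$)
$477 + 419 g{\left(19,\left(-14\right) 5 \right)} = 477 + 419 \left(-30\right) = 477 - 12570 = -12093$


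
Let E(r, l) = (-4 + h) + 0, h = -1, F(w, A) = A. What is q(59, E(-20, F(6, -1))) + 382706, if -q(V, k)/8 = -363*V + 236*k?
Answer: 563482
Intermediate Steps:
E(r, l) = -5 (E(r, l) = (-4 - 1) + 0 = -5 + 0 = -5)
q(V, k) = -1888*k + 2904*V (q(V, k) = -8*(-363*V + 236*k) = -1888*k + 2904*V)
q(59, E(-20, F(6, -1))) + 382706 = (-1888*(-5) + 2904*59) + 382706 = (9440 + 171336) + 382706 = 180776 + 382706 = 563482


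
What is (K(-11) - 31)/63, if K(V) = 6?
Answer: -25/63 ≈ -0.39683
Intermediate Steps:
(K(-11) - 31)/63 = (6 - 31)/63 = (1/63)*(-25) = -25/63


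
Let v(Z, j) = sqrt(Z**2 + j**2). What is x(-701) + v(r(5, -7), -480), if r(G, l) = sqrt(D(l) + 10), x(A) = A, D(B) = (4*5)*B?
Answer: -701 + sqrt(230270) ≈ -221.14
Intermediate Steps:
D(B) = 20*B
r(G, l) = sqrt(10 + 20*l) (r(G, l) = sqrt(20*l + 10) = sqrt(10 + 20*l))
x(-701) + v(r(5, -7), -480) = -701 + sqrt((sqrt(10 + 20*(-7)))**2 + (-480)**2) = -701 + sqrt((sqrt(10 - 140))**2 + 230400) = -701 + sqrt((sqrt(-130))**2 + 230400) = -701 + sqrt((I*sqrt(130))**2 + 230400) = -701 + sqrt(-130 + 230400) = -701 + sqrt(230270)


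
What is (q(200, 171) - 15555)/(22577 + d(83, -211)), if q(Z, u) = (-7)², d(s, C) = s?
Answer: -7753/11330 ≈ -0.68429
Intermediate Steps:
q(Z, u) = 49
(q(200, 171) - 15555)/(22577 + d(83, -211)) = (49 - 15555)/(22577 + 83) = -15506/22660 = -15506*1/22660 = -7753/11330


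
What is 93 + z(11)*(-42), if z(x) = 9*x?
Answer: -4065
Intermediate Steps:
93 + z(11)*(-42) = 93 + (9*11)*(-42) = 93 + 99*(-42) = 93 - 4158 = -4065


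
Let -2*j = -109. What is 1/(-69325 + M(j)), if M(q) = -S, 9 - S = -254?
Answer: -1/69588 ≈ -1.4370e-5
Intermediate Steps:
j = 109/2 (j = -½*(-109) = 109/2 ≈ 54.500)
S = 263 (S = 9 - 1*(-254) = 9 + 254 = 263)
M(q) = -263 (M(q) = -1*263 = -263)
1/(-69325 + M(j)) = 1/(-69325 - 263) = 1/(-69588) = -1/69588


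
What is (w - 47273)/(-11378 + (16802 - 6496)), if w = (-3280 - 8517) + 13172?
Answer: 22949/536 ≈ 42.815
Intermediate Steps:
w = 1375 (w = -11797 + 13172 = 1375)
(w - 47273)/(-11378 + (16802 - 6496)) = (1375 - 47273)/(-11378 + (16802 - 6496)) = -45898/(-11378 + 10306) = -45898/(-1072) = -45898*(-1/1072) = 22949/536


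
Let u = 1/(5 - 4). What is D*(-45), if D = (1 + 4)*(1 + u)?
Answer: -450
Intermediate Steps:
u = 1 (u = 1/1 = 1)
D = 10 (D = (1 + 4)*(1 + 1) = 5*2 = 10)
D*(-45) = 10*(-45) = -450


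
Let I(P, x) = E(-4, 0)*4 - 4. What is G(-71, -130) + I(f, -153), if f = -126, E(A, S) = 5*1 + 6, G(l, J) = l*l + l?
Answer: 5010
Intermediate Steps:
G(l, J) = l + l² (G(l, J) = l² + l = l + l²)
E(A, S) = 11 (E(A, S) = 5 + 6 = 11)
I(P, x) = 40 (I(P, x) = 11*4 - 4 = 44 - 4 = 40)
G(-71, -130) + I(f, -153) = -71*(1 - 71) + 40 = -71*(-70) + 40 = 4970 + 40 = 5010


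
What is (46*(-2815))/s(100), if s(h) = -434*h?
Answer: 12949/4340 ≈ 2.9836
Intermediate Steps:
(46*(-2815))/s(100) = (46*(-2815))/((-434*100)) = -129490/(-43400) = -129490*(-1/43400) = 12949/4340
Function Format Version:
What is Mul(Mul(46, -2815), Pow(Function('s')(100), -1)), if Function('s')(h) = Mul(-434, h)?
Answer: Rational(12949, 4340) ≈ 2.9836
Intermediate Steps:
Mul(Mul(46, -2815), Pow(Function('s')(100), -1)) = Mul(Mul(46, -2815), Pow(Mul(-434, 100), -1)) = Mul(-129490, Pow(-43400, -1)) = Mul(-129490, Rational(-1, 43400)) = Rational(12949, 4340)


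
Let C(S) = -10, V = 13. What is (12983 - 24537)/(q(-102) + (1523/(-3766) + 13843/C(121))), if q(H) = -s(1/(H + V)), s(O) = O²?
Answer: 861653588110/103266023047 ≈ 8.3440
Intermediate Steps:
q(H) = -1/(13 + H)² (q(H) = -(1/(H + 13))² = -(1/(13 + H))² = -1/(13 + H)²)
(12983 - 24537)/(q(-102) + (1523/(-3766) + 13843/C(121))) = (12983 - 24537)/(-1/(13 - 102)² + (1523/(-3766) + 13843/(-10))) = -11554/(-1/(-89)² + (1523*(-1/3766) + 13843*(-⅒))) = -11554/(-1*1/7921 + (-1523/3766 - 13843/10)) = -11554/(-1/7921 - 13036992/9415) = -11554/(-103266023047/74576215) = -11554*(-74576215/103266023047) = 861653588110/103266023047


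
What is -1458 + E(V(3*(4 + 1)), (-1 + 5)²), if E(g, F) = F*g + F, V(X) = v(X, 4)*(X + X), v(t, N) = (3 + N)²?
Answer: 22078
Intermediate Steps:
V(X) = 98*X (V(X) = (3 + 4)²*(X + X) = 7²*(2*X) = 49*(2*X) = 98*X)
E(g, F) = F + F*g
-1458 + E(V(3*(4 + 1)), (-1 + 5)²) = -1458 + (-1 + 5)²*(1 + 98*(3*(4 + 1))) = -1458 + 4²*(1 + 98*(3*5)) = -1458 + 16*(1 + 98*15) = -1458 + 16*(1 + 1470) = -1458 + 16*1471 = -1458 + 23536 = 22078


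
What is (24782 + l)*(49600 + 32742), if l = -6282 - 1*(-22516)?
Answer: 3377339472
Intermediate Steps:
l = 16234 (l = -6282 + 22516 = 16234)
(24782 + l)*(49600 + 32742) = (24782 + 16234)*(49600 + 32742) = 41016*82342 = 3377339472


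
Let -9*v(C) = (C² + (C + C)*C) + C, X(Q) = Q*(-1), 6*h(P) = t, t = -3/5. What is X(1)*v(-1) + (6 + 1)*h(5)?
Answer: -43/90 ≈ -0.47778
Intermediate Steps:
t = -⅗ (t = -3*⅕ = -⅗ ≈ -0.60000)
h(P) = -⅒ (h(P) = (⅙)*(-⅗) = -⅒)
X(Q) = -Q
v(C) = -C²/3 - C/9 (v(C) = -((C² + (C + C)*C) + C)/9 = -((C² + (2*C)*C) + C)/9 = -((C² + 2*C²) + C)/9 = -(3*C² + C)/9 = -(C + 3*C²)/9 = -C²/3 - C/9)
X(1)*v(-1) + (6 + 1)*h(5) = (-1*1)*(-⅑*(-1)*(1 + 3*(-1))) + (6 + 1)*(-⅒) = -(-1)*(-1)*(1 - 3)/9 + 7*(-⅒) = -(-1)*(-1)*(-2)/9 - 7/10 = -1*(-2/9) - 7/10 = 2/9 - 7/10 = -43/90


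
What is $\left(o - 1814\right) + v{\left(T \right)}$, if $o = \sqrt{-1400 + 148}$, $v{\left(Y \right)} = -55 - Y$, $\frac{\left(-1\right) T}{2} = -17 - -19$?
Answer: $-1865 + 2 i \sqrt{313} \approx -1865.0 + 35.384 i$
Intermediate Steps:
$T = -4$ ($T = - 2 \left(-17 - -19\right) = - 2 \left(-17 + 19\right) = \left(-2\right) 2 = -4$)
$o = 2 i \sqrt{313}$ ($o = \sqrt{-1252} = 2 i \sqrt{313} \approx 35.384 i$)
$\left(o - 1814\right) + v{\left(T \right)} = \left(2 i \sqrt{313} - 1814\right) - 51 = \left(-1814 + 2 i \sqrt{313}\right) + \left(-55 + 4\right) = \left(-1814 + 2 i \sqrt{313}\right) - 51 = -1865 + 2 i \sqrt{313}$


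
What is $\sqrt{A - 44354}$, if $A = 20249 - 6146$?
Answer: $13 i \sqrt{179} \approx 173.93 i$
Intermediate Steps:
$A = 14103$ ($A = 20249 - 6146 = 14103$)
$\sqrt{A - 44354} = \sqrt{14103 - 44354} = \sqrt{-30251} = 13 i \sqrt{179}$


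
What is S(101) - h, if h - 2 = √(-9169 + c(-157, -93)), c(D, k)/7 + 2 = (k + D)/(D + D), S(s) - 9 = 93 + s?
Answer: 201 - 2*I*√56553598/157 ≈ 201.0 - 95.799*I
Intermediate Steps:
S(s) = 102 + s (S(s) = 9 + (93 + s) = 102 + s)
c(D, k) = -14 + 7*(D + k)/(2*D) (c(D, k) = -14 + 7*((k + D)/(D + D)) = -14 + 7*((D + k)/((2*D))) = -14 + 7*((D + k)*(1/(2*D))) = -14 + 7*((D + k)/(2*D)) = -14 + 7*(D + k)/(2*D))
h = 2 + 2*I*√56553598/157 (h = 2 + √(-9169 + (7/2)*(-93 - 3*(-157))/(-157)) = 2 + √(-9169 + (7/2)*(-1/157)*(-93 + 471)) = 2 + √(-9169 + (7/2)*(-1/157)*378) = 2 + √(-9169 - 1323/157) = 2 + √(-1440856/157) = 2 + 2*I*√56553598/157 ≈ 2.0 + 95.799*I)
S(101) - h = (102 + 101) - (2 + 2*I*√56553598/157) = 203 + (-2 - 2*I*√56553598/157) = 201 - 2*I*√56553598/157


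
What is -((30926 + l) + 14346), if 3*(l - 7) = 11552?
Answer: -147389/3 ≈ -49130.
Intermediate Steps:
l = 11573/3 (l = 7 + (1/3)*11552 = 7 + 11552/3 = 11573/3 ≈ 3857.7)
-((30926 + l) + 14346) = -((30926 + 11573/3) + 14346) = -(104351/3 + 14346) = -1*147389/3 = -147389/3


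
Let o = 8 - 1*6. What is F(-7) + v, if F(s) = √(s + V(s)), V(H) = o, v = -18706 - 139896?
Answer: -158602 + I*√5 ≈ -1.586e+5 + 2.2361*I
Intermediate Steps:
o = 2 (o = 8 - 6 = 2)
v = -158602
V(H) = 2
F(s) = √(2 + s) (F(s) = √(s + 2) = √(2 + s))
F(-7) + v = √(2 - 7) - 158602 = √(-5) - 158602 = I*√5 - 158602 = -158602 + I*√5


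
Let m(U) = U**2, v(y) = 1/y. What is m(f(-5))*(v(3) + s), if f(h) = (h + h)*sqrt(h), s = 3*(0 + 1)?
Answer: -5000/3 ≈ -1666.7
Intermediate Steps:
s = 3 (s = 3*1 = 3)
f(h) = 2*h**(3/2) (f(h) = (2*h)*sqrt(h) = 2*h**(3/2))
m(f(-5))*(v(3) + s) = (2*(-5)**(3/2))**2*(1/3 + 3) = (2*(-5*I*sqrt(5)))**2*(1/3 + 3) = (-10*I*sqrt(5))**2*(10/3) = -500*10/3 = -5000/3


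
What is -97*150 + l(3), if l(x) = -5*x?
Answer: -14565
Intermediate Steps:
-97*150 + l(3) = -97*150 - 5*3 = -14550 - 15 = -14565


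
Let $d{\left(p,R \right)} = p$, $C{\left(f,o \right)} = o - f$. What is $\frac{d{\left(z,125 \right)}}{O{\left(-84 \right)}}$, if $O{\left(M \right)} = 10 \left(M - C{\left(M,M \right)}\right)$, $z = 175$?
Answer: $- \frac{5}{24} \approx -0.20833$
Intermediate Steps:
$O{\left(M \right)} = 10 M$ ($O{\left(M \right)} = 10 \left(M - \left(M - M\right)\right) = 10 \left(M - 0\right) = 10 \left(M + 0\right) = 10 M$)
$\frac{d{\left(z,125 \right)}}{O{\left(-84 \right)}} = \frac{175}{10 \left(-84\right)} = \frac{175}{-840} = 175 \left(- \frac{1}{840}\right) = - \frac{5}{24}$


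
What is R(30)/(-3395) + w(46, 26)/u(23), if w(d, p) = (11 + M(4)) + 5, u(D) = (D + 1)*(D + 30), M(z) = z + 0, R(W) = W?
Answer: 1487/215922 ≈ 0.0068867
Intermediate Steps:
M(z) = z
u(D) = (1 + D)*(30 + D)
w(d, p) = 20 (w(d, p) = (11 + 4) + 5 = 15 + 5 = 20)
R(30)/(-3395) + w(46, 26)/u(23) = 30/(-3395) + 20/(30 + 23² + 31*23) = 30*(-1/3395) + 20/(30 + 529 + 713) = -6/679 + 20/1272 = -6/679 + 20*(1/1272) = -6/679 + 5/318 = 1487/215922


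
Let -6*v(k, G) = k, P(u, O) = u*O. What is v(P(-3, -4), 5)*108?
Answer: -216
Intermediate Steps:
P(u, O) = O*u
v(k, G) = -k/6
v(P(-3, -4), 5)*108 = -(-2)*(-3)/3*108 = -⅙*12*108 = -2*108 = -216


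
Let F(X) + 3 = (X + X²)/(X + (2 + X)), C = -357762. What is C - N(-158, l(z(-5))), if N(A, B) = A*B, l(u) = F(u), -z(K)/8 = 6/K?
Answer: -1787388/5 ≈ -3.5748e+5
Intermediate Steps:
F(X) = -3 + (X + X²)/(2 + 2*X) (F(X) = -3 + (X + X²)/(X + (2 + X)) = -3 + (X + X²)/(2 + 2*X))
z(K) = -48/K
l(u) = -3 + u/2
C - N(-158, l(z(-5))) = -357762 - (-158)*(-3 + (-48/(-5))/2) = -357762 - (-158)*(-3 + (-48*(-⅕))/2) = -357762 - (-158)*(-3 + (½)*(48/5)) = -357762 - (-158)*(-3 + 24/5) = -357762 - (-158)*9/5 = -357762 - 1*(-1422/5) = -357762 + 1422/5 = -1787388/5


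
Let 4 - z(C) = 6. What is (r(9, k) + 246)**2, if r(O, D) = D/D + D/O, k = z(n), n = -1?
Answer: 4932841/81 ≈ 60899.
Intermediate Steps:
z(C) = -2 (z(C) = 4 - 1*6 = 4 - 6 = -2)
k = -2
r(O, D) = 1 + D/O
(r(9, k) + 246)**2 = ((-2 + 9)/9 + 246)**2 = ((1/9)*7 + 246)**2 = (7/9 + 246)**2 = (2221/9)**2 = 4932841/81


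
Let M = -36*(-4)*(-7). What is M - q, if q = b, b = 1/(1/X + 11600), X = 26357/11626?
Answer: -308198874965/305752826 ≈ -1008.0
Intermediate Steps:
X = 26357/11626 (X = 26357*(1/11626) = 26357/11626 ≈ 2.2671)
M = -1008 (M = 144*(-7) = -1008)
b = 26357/305752826 (b = 1/(1/(26357/11626) + 11600) = 1/(11626/26357 + 11600) = 1/(305752826/26357) = 26357/305752826 ≈ 8.6204e-5)
q = 26357/305752826 ≈ 8.6204e-5
M - q = -1008 - 1*26357/305752826 = -1008 - 26357/305752826 = -308198874965/305752826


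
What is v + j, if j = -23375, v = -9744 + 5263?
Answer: -27856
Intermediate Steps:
v = -4481
v + j = -4481 - 23375 = -27856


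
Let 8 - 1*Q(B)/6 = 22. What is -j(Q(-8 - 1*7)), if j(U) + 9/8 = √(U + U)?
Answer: 9/8 - 2*I*√42 ≈ 1.125 - 12.961*I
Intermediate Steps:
Q(B) = -84 (Q(B) = 48 - 6*22 = 48 - 132 = -84)
j(U) = -9/8 + √2*√U (j(U) = -9/8 + √(U + U) = -9/8 + √(2*U) = -9/8 + √2*√U)
-j(Q(-8 - 1*7)) = -(-9/8 + √2*√(-84)) = -(-9/8 + √2*(2*I*√21)) = -(-9/8 + 2*I*√42) = 9/8 - 2*I*√42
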